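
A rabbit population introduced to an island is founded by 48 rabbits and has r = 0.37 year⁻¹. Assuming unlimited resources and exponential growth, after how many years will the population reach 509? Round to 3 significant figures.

Set N₀·e^(rt) = 509: e^(0.37·t) = 509/48 = 10.604.
0.37·t = ln(10.604) = 2.3612, so t = 2.3612/0.37 = 6.3817.

6.38 years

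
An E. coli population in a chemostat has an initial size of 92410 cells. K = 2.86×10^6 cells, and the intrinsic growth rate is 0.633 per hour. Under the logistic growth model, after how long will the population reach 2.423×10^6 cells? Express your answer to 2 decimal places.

A = (K − N₀)/N₀ = (2.86×10^6 − 92410)/92410 = 29.949.
Solve 2.86×10^6/(1 + 29.949·e^(−0.633t)) = 2.423×10^6: 1 + 29.949·e^(−0.633t) = 1.1804, so e^(−0.633t) = 0.00602206.
−0.633·t = ln(0.00602206) = -5.1123, so t = 5.1123/0.633 = 8.0763.

8.08 hours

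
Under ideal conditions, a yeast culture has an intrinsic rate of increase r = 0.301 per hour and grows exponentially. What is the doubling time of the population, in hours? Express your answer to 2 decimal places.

Doubling time t_d = ln(2)/r = 0.6931/0.301 = 2.3028.

2.30 hours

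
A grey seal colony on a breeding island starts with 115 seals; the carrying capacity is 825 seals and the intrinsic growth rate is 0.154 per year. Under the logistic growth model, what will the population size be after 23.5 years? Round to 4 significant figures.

A = (K − N₀)/N₀ = (825 − 115)/115 = 6.1739.
N(t) = K/(1 + A·e^(−rt)) = 825/(1 + 6.1739×e^(−0.154×23.5)).
e^(−3.619) = 0.026809; denominator = 1 + 6.1739×0.026809 = 1.1655.
N = 825/1.1655 = 707.839.

707.8 seals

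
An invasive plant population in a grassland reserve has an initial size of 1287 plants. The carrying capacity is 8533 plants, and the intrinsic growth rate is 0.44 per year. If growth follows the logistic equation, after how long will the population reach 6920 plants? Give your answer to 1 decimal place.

A = (K − N₀)/N₀ = (8533 − 1287)/1287 = 5.6301.
Solve 8533/(1 + 5.6301·e^(−0.44t)) = 6920: 1 + 5.6301·e^(−0.44t) = 1.2331, so e^(−0.44t) = 0.0414008.
−0.44·t = ln(0.0414008) = -3.1845, so t = 3.1845/0.44 = 7.2374.

7.2 years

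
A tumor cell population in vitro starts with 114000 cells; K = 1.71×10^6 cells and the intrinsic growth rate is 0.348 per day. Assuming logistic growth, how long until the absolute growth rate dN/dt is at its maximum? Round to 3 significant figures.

Logistic growth is fastest at N = K/2 = 855000.
A = (K − N₀)/N₀ = 14. Set K/(1 + A·e^(−rt)) = K/2 → A·e^(−rt) = 1.
e^(−0.348t) = 1/14 = 0.0714286, so t = ln(14)/0.348 = 2.6391/0.348 = 7.5835.

7.58 days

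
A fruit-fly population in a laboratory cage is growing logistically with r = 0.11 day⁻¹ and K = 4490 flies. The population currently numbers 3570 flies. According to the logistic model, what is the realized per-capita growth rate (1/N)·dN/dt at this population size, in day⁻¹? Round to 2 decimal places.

0.02 per day

(1/N)·dN/dt = r(1 − N/K) = 0.11 × (1 − 3570/4490).
= 0.11 × 0.2049 = 0.022539.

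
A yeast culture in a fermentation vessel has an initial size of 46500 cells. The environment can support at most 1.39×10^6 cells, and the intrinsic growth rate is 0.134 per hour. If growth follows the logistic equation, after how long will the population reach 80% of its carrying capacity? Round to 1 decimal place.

A = (K − N₀)/N₀ = (1.39×10^6 − 46500)/46500 = 28.892.
Solve 1.39×10^6/(1 + 28.892·e^(−0.134t)) = 1.112×10^6: 1 + 28.892·e^(−0.134t) = 1.25, so e^(−0.134t) = 0.00865277.
−0.134·t = ln(0.00865277) = -4.7499, so t = 4.7499/0.134 = 35.447.

35.4 hours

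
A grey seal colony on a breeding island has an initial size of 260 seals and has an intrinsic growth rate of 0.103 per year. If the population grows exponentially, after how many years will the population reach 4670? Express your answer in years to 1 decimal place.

28.0 years

Set N₀·e^(rt) = 4670: e^(0.103·t) = 4670/260 = 17.962.
0.103·t = ln(17.962) = 2.8882, so t = 2.8882/0.103 = 28.041.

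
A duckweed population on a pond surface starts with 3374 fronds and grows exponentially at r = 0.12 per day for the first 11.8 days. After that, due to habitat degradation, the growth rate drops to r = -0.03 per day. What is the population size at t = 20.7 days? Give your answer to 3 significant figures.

Phase 1: N(11.8) = 3374·e^(0.12×11.8) = 3374·e^1.416 = 13902.9.
Phase 2 runs for 20.7 − 11.8 = 8.9 days at r = -0.03.
N(20.7) = 13902.9·e^(-0.03×8.9) = 13902.9·e^-0.267 = 10645.1.

10600 fronds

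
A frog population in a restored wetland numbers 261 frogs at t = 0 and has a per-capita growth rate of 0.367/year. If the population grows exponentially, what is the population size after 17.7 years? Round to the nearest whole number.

172892 frogs

N(t) = N₀·e^(rt) = 261 × e^(0.367×17.7) = 261 × e^6.496.
e^6.496 ≈ 662.42, so N ≈ 261 × 662.42 = 172892.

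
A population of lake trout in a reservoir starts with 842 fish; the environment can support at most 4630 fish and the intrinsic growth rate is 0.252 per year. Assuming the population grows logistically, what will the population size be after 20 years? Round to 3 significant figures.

4500 fish

A = (K − N₀)/N₀ = (4630 − 842)/842 = 4.4988.
N(t) = K/(1 + A·e^(−rt)) = 4630/(1 + 4.4988×e^(−0.252×20)).
e^(−5.04) = 0.0064737; denominator = 1 + 4.4988×0.0064737 = 1.0291.
N = 4630/1.0291 = 4498.97.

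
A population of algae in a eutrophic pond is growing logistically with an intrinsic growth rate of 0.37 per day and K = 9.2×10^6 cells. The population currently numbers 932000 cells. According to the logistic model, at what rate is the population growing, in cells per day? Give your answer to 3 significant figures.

dN/dt = rN(1 − N/K) = 0.37 × 932000 × (1 − 932000/9.2×10^6).
1 − 932000/9.2×10^6 = 0.8987; dN/dt = 0.37 × 932000 × 0.8987 = 3.09906×10^5.

310000 cells per day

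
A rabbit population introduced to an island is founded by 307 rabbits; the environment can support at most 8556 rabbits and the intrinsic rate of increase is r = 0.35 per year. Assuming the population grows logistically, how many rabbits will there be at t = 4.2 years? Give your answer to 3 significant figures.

A = (K − N₀)/N₀ = (8556 − 307)/307 = 26.87.
N(t) = K/(1 + A·e^(−rt)) = 8556/(1 + 26.87×e^(−0.35×4.2)).
e^(−1.47) = 0.22993; denominator = 1 + 26.87×0.22993 = 7.178.
N = 8556/7.178 = 1191.97.

1190 rabbits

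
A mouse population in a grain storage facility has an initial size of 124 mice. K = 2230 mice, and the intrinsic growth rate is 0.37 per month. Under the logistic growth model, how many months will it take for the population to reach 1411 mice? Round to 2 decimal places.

A = (K − N₀)/N₀ = (2230 − 124)/124 = 16.984.
Solve 2230/(1 + 16.984·e^(−0.37t)) = 1411: 1 + 16.984·e^(−0.37t) = 1.5804, so e^(−0.37t) = 0.0341759.
−0.37·t = ln(0.0341759) = -3.3762, so t = 3.3762/0.37 = 9.125.

9.12 months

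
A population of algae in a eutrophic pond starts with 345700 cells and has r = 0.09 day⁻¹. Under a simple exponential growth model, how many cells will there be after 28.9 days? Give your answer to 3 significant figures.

4660000 cells

N(t) = N₀·e^(rt) = 345700 × e^(0.09×28.9) = 345700 × e^2.601.
e^2.601 ≈ 13.477, so N ≈ 345700 × 13.477 = 4.659071×10^6.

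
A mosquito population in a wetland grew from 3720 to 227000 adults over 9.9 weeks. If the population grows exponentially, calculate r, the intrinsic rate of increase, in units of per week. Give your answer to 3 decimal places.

0.415 per week

From N(t) = N₀·e^(rt): e^(r·9.9) = 227000/3720 = 61.022.
r·9.9 = ln(61.022) = 4.1112, so r = 4.1112/9.9 = 0.41528.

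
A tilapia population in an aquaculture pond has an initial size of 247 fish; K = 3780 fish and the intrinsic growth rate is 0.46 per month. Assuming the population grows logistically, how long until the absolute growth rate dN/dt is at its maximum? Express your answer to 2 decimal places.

Logistic growth is fastest at N = K/2 = 1890.
A = (K − N₀)/N₀ = 14.304. Set K/(1 + A·e^(−rt)) = K/2 → A·e^(−rt) = 1.
e^(−0.46t) = 1/14.304 = 0.0699123, so t = ln(14.304)/0.46 = 2.6605/0.46 = 5.7837.

5.78 months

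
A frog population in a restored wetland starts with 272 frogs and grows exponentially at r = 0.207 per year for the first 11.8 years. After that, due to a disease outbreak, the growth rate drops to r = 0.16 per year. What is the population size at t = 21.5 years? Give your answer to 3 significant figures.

Phase 1: N(11.8) = 272·e^(0.207×11.8) = 272·e^2.443 = 3128.79.
Phase 2 runs for 21.5 − 11.8 = 9.7 years at r = 0.16.
N(21.5) = 3128.79·e^(0.16×9.7) = 3128.79·e^1.552 = 14770.7.

14800 frogs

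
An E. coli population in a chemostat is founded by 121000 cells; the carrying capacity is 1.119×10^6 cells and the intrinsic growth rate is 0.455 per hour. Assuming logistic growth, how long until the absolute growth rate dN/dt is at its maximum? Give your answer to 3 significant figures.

Logistic growth is fastest at N = K/2 = 559500.
A = (K − N₀)/N₀ = 8.2479. Set K/(1 + A·e^(−rt)) = K/2 → A·e^(−rt) = 1.
e^(−0.455t) = 1/8.2479 = 0.121242, so t = ln(8.2479)/0.455 = 2.11/0.455 = 4.6373.

4.64 hours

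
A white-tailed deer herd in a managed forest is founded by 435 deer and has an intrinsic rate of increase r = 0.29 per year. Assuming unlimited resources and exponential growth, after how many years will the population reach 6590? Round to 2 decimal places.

9.37 years

Set N₀·e^(rt) = 6590: e^(0.29·t) = 6590/435 = 15.149.
0.29·t = ln(15.149) = 2.718, so t = 2.718/0.29 = 9.3723.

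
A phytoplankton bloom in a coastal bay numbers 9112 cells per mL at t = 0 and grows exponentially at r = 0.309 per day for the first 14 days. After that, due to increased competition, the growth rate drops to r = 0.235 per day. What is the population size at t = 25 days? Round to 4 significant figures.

Phase 1: N(14) = 9112·e^(0.309×14) = 9112·e^4.326 = 689242.
Phase 2 runs for 25 − 14 = 11 days at r = 0.235.
N(25) = 689242·e^(0.235×11) = 689242·e^2.585 = 9.141614×10^6.

9142000 cells per mL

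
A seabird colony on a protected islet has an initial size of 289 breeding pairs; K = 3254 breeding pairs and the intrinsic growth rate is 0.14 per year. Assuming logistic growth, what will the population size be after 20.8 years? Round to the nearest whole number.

A = (K − N₀)/N₀ = (3254 − 289)/289 = 10.26.
N(t) = K/(1 + A·e^(−rt)) = 3254/(1 + 10.26×e^(−0.14×20.8)).
e^(−2.912) = 0.054367; denominator = 1 + 10.26×0.054367 = 1.5578.
N = 3254/1.5578 = 2088.87.

2089 breeding pairs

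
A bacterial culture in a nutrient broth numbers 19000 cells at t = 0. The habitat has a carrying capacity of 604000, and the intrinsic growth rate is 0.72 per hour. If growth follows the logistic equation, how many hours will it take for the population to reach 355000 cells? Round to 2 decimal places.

5.25 hours

A = (K − N₀)/N₀ = (604000 − 19000)/19000 = 30.789.
Solve 604000/(1 + 30.789·e^(−0.72t)) = 355000: 1 + 30.789·e^(−0.72t) = 1.7014, so e^(−0.72t) = 0.0227808.
−0.72·t = ln(0.0227808) = -3.7818, so t = 3.7818/0.72 = 5.2526.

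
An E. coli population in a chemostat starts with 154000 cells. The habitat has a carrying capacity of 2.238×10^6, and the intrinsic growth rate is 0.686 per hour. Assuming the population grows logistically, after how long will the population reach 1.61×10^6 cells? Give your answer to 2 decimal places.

A = (K − N₀)/N₀ = (2.238×10^6 − 154000)/154000 = 13.532.
Solve 2.238×10^6/(1 + 13.532·e^(−0.686t)) = 1.61×10^6: 1 + 13.532·e^(−0.686t) = 1.3901, so e^(−0.686t) = 0.0288242.
−0.686·t = ln(0.0288242) = -3.5465, so t = 3.5465/0.686 = 5.1699.

5.17 hours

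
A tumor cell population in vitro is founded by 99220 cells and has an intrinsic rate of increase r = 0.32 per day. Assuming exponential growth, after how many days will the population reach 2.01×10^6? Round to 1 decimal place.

9.4 days

Set N₀·e^(rt) = 2.01×10^6: e^(0.32·t) = 2.01×10^6/99220 = 20.258.
0.32·t = ln(20.258) = 3.0086, so t = 3.0086/0.32 = 9.4017.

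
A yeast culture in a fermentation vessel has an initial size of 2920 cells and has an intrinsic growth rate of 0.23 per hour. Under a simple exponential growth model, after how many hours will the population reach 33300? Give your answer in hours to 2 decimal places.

10.58 hours

Set N₀·e^(rt) = 33300: e^(0.23·t) = 33300/2920 = 11.404.
0.23·t = ln(11.404) = 2.434, so t = 2.434/0.23 = 10.582.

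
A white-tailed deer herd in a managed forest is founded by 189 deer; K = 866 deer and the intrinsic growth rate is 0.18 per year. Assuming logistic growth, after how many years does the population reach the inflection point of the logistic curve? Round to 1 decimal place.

7.1 years

Logistic growth is fastest at N = K/2 = 433.
A = (K − N₀)/N₀ = 3.582. Set K/(1 + A·e^(−rt)) = K/2 → A·e^(−rt) = 1.
e^(−0.18t) = 1/3.582 = 0.279173, so t = ln(3.582)/0.18 = 1.2759/0.18 = 7.0885.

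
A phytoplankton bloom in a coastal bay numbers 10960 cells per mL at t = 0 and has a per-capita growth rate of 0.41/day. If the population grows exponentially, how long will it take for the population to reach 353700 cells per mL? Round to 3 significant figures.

Set N₀·e^(rt) = 353700: e^(0.41·t) = 353700/10960 = 32.272.
0.41·t = ln(32.272) = 3.4742, so t = 3.4742/0.41 = 8.4737.

8.47 days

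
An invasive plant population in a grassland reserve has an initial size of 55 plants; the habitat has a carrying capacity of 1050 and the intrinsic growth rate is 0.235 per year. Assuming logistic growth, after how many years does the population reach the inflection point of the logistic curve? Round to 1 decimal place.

12.3 years

Logistic growth is fastest at N = K/2 = 525.
A = (K − N₀)/N₀ = 18.091. Set K/(1 + A·e^(−rt)) = K/2 → A·e^(−rt) = 1.
e^(−0.235t) = 1/18.091 = 0.0552764, so t = ln(18.091)/0.235 = 2.8954/0.235 = 12.321.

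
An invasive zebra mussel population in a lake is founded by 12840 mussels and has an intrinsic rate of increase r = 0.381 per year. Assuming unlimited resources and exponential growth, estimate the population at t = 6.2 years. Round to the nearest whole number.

136287 mussels

N(t) = N₀·e^(rt) = 12840 × e^(0.381×6.2) = 12840 × e^2.362.
e^2.362 ≈ 10.614, so N ≈ 12840 × 10.614 = 136287.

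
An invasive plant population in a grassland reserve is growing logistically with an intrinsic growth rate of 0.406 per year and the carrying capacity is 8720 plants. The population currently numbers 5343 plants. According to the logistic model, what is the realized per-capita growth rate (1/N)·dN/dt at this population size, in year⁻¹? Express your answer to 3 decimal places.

0.157 per year

(1/N)·dN/dt = r(1 − N/K) = 0.406 × (1 − 5343/8720).
= 0.406 × 0.38727 = 0.15723.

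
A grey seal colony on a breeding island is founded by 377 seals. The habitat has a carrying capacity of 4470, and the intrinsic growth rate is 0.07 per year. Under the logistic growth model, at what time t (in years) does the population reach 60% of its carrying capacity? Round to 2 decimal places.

A = (K − N₀)/N₀ = (4470 − 377)/377 = 10.857.
Solve 4470/(1 + 10.857·e^(−0.07t)) = 2682: 1 + 10.857·e^(−0.07t) = 1.6667, so e^(−0.07t) = 0.0614057.
−0.07·t = ln(0.0614057) = -2.7903, so t = 2.7903/0.07 = 39.861.

39.86 years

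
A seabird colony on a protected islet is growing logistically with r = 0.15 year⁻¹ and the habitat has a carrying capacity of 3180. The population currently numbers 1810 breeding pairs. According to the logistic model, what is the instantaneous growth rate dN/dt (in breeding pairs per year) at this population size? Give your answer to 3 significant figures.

dN/dt = rN(1 − N/K) = 0.15 × 1810 × (1 − 1810/3180).
1 − 1810/3180 = 0.43082; dN/dt = 0.15 × 1810 × 0.43082 = 116.97.

117 breeding pairs per year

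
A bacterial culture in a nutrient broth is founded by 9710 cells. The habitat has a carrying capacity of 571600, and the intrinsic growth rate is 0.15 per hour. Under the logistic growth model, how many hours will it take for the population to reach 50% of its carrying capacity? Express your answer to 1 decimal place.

27.1 hours

A = (K − N₀)/N₀ = (571600 − 9710)/9710 = 57.867.
Solve 571600/(1 + 57.867·e^(−0.15t)) = 285800: 1 + 57.867·e^(−0.15t) = 2, so e^(−0.15t) = 0.017281.
−0.15·t = ln(0.017281) = -4.0581, so t = 4.0581/0.15 = 27.054.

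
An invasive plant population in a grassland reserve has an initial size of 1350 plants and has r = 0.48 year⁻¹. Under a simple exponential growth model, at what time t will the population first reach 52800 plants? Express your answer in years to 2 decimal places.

7.64 years

Set N₀·e^(rt) = 52800: e^(0.48·t) = 52800/1350 = 39.111.
0.48·t = ln(39.111) = 3.6664, so t = 3.6664/0.48 = 7.6383.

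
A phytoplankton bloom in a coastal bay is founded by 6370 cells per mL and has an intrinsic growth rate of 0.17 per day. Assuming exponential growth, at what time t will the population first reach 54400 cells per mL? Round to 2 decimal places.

Set N₀·e^(rt) = 54400: e^(0.17·t) = 54400/6370 = 8.54.
0.17·t = ln(8.54) = 2.1448, so t = 2.1448/0.17 = 12.616.

12.62 days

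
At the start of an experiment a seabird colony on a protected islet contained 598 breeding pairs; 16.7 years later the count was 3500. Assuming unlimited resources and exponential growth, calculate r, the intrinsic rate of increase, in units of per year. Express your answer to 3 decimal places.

From N(t) = N₀·e^(rt): e^(r·16.7) = 3500/598 = 5.8528.
r·16.7 = ln(5.8528) = 1.7669, so r = 1.7669/16.7 = 0.1058.

0.106 per year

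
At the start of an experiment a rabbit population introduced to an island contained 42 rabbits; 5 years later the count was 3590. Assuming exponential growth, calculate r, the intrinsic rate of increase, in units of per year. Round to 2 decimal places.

From N(t) = N₀·e^(rt): e^(r·5) = 3590/42 = 85.476.
r·5 = ln(85.476) = 4.4482, so r = 4.4482/5 = 0.88965.

0.89 per year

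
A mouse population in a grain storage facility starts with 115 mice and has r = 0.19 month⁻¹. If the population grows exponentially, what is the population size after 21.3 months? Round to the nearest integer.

N(t) = N₀·e^(rt) = 115 × e^(0.19×21.3) = 115 × e^4.047.
e^4.047 ≈ 57.226, so N ≈ 115 × 57.226 = 6580.94.

6581 mice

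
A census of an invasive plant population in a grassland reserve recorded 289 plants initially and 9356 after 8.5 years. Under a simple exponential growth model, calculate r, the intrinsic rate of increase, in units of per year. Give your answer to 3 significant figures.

0.409 per year

From N(t) = N₀·e^(rt): e^(r·8.5) = 9356/289 = 32.374.
r·8.5 = ln(32.374) = 3.4773, so r = 3.4773/8.5 = 0.4091.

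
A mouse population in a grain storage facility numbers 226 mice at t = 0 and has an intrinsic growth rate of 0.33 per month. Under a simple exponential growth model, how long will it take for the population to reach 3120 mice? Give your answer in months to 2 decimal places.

Set N₀·e^(rt) = 3120: e^(0.33·t) = 3120/226 = 13.805.
0.33·t = ln(13.805) = 2.6251, so t = 2.6251/0.33 = 7.9547.

7.95 months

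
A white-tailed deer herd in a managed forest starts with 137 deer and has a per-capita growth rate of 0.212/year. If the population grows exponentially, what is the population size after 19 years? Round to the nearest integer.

7692 deer

N(t) = N₀·e^(rt) = 137 × e^(0.212×19) = 137 × e^4.028.
e^4.028 ≈ 56.149, so N ≈ 137 × 56.149 = 7692.34.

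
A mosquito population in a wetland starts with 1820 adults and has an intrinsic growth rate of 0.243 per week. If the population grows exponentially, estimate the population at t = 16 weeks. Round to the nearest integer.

N(t) = N₀·e^(rt) = 1820 × e^(0.243×16) = 1820 × e^3.888.
e^3.888 ≈ 48.813, so N ≈ 1820 × 48.813 = 88840.

88840 adults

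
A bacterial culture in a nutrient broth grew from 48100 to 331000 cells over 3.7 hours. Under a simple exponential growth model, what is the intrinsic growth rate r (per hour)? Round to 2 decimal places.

From N(t) = N₀·e^(rt): e^(r·3.7) = 331000/48100 = 6.8815.
r·3.7 = ln(6.8815) = 1.9288, so r = 1.9288/3.7 = 0.52131.

0.52 per hour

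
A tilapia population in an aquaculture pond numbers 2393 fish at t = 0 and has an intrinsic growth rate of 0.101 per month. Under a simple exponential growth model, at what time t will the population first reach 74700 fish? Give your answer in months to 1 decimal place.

34.1 months

Set N₀·e^(rt) = 74700: e^(0.101·t) = 74700/2393 = 31.216.
0.101·t = ln(31.216) = 3.4409, so t = 3.4409/0.101 = 34.069.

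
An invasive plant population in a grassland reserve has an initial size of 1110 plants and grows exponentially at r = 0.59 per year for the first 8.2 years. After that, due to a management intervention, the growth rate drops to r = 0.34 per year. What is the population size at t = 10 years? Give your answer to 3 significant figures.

Phase 1: N(8.2) = 1110·e^(0.59×8.2) = 1110·e^4.838 = 140100.
Phase 2 runs for 10 − 8.2 = 1.8 years at r = 0.34.
N(10) = 140100·e^(0.34×1.8) = 140100·e^0.612 = 258362.

258000 plants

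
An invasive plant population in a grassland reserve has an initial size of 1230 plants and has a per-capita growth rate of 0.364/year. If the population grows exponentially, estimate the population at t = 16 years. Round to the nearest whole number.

416137 plants

N(t) = N₀·e^(rt) = 1230 × e^(0.364×16) = 1230 × e^5.824.
e^5.824 ≈ 338.32, so N ≈ 1230 × 338.32 = 416137.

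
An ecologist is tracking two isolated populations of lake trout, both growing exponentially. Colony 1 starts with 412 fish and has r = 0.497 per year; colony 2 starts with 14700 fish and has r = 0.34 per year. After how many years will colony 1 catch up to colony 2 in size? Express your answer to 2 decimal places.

22.77 years

Set 412·e^(0.497t) = 14700·e^(0.34t).
e^((0.497 − 0.34)t) = 14700/412 → e^(0.157·t) = 35.68.
0.157·t = ln(35.68) = 3.5746, so t = 3.5746/0.157 = 22.768.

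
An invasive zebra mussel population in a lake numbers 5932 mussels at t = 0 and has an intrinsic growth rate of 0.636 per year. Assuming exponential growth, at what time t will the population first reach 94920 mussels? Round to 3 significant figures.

4.36 years

Set N₀·e^(rt) = 94920: e^(0.636·t) = 94920/5932 = 16.001.
0.636·t = ln(16.001) = 2.7727, so t = 2.7727/0.636 = 4.3595.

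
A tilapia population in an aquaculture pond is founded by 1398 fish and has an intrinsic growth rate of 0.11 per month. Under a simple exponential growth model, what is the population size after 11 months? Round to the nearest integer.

N(t) = N₀·e^(rt) = 1398 × e^(0.11×11) = 1398 × e^1.21.
e^1.21 ≈ 3.3535, so N ≈ 1398 × 3.3535 = 4688.17.

4688 fish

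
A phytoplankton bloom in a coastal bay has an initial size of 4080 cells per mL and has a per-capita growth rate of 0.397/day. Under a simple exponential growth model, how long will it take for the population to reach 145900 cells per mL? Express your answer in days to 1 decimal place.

Set N₀·e^(rt) = 145900: e^(0.397·t) = 145900/4080 = 35.76.
0.397·t = ln(35.76) = 3.5768, so t = 3.5768/0.397 = 9.0096.

9.0 days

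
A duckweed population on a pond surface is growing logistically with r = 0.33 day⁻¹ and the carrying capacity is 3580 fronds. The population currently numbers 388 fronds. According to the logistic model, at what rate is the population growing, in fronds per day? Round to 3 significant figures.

dN/dt = rN(1 − N/K) = 0.33 × 388 × (1 − 388/3580).
1 − 388/3580 = 0.89162; dN/dt = 0.33 × 388 × 0.89162 = 114.16.

114 fronds per day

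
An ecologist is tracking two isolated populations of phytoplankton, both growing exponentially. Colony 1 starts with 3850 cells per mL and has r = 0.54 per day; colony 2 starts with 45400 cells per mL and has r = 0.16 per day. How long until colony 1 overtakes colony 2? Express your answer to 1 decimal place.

6.5 days

Set 3850·e^(0.54t) = 45400·e^(0.16t).
e^((0.54 − 0.16)t) = 45400/3850 → e^(0.38·t) = 11.792.
0.38·t = ln(11.792) = 2.4674, so t = 2.4674/0.38 = 6.4933.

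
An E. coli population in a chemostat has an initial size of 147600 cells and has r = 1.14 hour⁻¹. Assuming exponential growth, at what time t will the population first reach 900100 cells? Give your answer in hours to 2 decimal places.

1.59 hours

Set N₀·e^(rt) = 900100: e^(1.14·t) = 900100/147600 = 6.0982.
1.14·t = ln(6.0982) = 1.808, so t = 1.808/1.14 = 1.586.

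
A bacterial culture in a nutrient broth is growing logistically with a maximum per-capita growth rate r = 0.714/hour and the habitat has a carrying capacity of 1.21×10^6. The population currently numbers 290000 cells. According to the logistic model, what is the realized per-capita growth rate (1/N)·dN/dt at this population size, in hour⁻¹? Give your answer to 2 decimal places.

0.54 per hour

(1/N)·dN/dt = r(1 − N/K) = 0.714 × (1 − 290000/1.21×10^6).
= 0.714 × 0.76033 = 0.54288.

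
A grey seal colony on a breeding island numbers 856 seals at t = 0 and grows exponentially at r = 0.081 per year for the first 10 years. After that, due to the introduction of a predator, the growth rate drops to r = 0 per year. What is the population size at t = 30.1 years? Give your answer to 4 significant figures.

1924 seals

Phase 1: N(10) = 856·e^(0.081×10) = 856·e^0.81 = 1924.21.
Phase 2 runs for 30.1 − 10 = 20.1 years at r = 0.
N(30.1) = 1924.21·e^(0×20.1) = 1924.21·e^-0 = 1924.21.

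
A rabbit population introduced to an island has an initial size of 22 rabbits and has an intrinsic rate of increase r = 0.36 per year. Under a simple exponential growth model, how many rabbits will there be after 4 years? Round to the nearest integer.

N(t) = N₀·e^(rt) = 22 × e^(0.36×4) = 22 × e^1.44.
e^1.44 ≈ 4.2207, so N ≈ 22 × 4.2207 = 92.8553.

93 rabbits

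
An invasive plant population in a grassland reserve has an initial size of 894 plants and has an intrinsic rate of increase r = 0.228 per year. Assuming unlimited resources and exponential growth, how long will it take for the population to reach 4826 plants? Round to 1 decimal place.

7.4 years

Set N₀·e^(rt) = 4826: e^(0.228·t) = 4826/894 = 5.3982.
0.228·t = ln(5.3982) = 1.6861, so t = 1.6861/0.228 = 7.395.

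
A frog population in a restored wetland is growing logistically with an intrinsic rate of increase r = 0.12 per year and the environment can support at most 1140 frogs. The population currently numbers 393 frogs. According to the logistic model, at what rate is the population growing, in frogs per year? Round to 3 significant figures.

dN/dt = rN(1 − N/K) = 0.12 × 393 × (1 − 393/1140).
1 − 393/1140 = 0.65526; dN/dt = 0.12 × 393 × 0.65526 = 30.902.

30.9 frogs per year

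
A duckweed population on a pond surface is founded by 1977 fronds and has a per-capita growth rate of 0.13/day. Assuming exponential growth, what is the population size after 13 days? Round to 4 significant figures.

N(t) = N₀·e^(rt) = 1977 × e^(0.13×13) = 1977 × e^1.69.
e^1.69 ≈ 5.4195, so N ≈ 1977 × 5.4195 = 10714.3.

10710 fronds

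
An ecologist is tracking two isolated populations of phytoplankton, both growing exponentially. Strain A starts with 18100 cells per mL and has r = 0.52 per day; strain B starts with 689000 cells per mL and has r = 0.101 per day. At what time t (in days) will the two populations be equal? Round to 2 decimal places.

8.69 days

Set 18100·e^(0.52t) = 689000·e^(0.101t).
e^((0.52 − 0.101)t) = 689000/18100 → e^(0.419·t) = 38.066.
0.419·t = ln(38.066) = 3.6393, so t = 3.6393/0.419 = 8.6858.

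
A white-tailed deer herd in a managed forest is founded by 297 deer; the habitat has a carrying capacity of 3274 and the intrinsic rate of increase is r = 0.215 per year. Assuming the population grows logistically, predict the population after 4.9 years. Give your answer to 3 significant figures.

A = (K − N₀)/N₀ = (3274 − 297)/297 = 10.024.
N(t) = K/(1 + A·e^(−rt)) = 3274/(1 + 10.024×e^(−0.215×4.9)).
e^(−1.054) = 0.34872; denominator = 1 + 10.024×0.34872 = 4.4954.
N = 3274/4.4954 = 728.305.

728 deer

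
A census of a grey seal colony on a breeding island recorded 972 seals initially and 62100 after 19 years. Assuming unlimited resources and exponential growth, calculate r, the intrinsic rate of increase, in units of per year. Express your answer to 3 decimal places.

From N(t) = N₀·e^(rt): e^(r·19) = 62100/972 = 63.889.
r·19 = ln(63.889) = 4.1571, so r = 4.1571/19 = 0.2188.

0.219 per year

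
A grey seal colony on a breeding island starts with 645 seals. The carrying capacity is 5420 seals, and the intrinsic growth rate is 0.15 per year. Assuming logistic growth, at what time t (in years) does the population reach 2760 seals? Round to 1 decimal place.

A = (K − N₀)/N₀ = (5420 − 645)/645 = 7.4031.
Solve 5420/(1 + 7.4031·e^(−0.15t)) = 2760: 1 + 7.4031·e^(−0.15t) = 1.9638, so e^(−0.15t) = 0.130184.
−0.15·t = ln(0.130184) = -2.0388, so t = 2.0388/0.15 = 13.592.

13.6 years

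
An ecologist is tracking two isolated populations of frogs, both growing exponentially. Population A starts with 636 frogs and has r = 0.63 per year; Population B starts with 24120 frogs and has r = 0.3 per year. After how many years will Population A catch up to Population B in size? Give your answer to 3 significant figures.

Set 636·e^(0.63t) = 24120·e^(0.3t).
e^((0.63 − 0.3)t) = 24120/636 → e^(0.33·t) = 37.925.
0.33·t = ln(37.925) = 3.6356, so t = 3.6356/0.33 = 11.017.

11.0 years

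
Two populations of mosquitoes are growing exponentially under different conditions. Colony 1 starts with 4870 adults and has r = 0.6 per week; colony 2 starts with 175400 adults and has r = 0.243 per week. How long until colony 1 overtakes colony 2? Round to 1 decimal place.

10.0 weeks

Set 4870·e^(0.6t) = 175400·e^(0.243t).
e^((0.6 − 0.243)t) = 175400/4870 → e^(0.357·t) = 36.016.
0.357·t = ln(36.016) = 3.584, so t = 3.584/0.357 = 10.039.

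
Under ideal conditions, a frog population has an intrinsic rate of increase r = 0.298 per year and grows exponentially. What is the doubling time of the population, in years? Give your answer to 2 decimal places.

2.33 years

Doubling time t_d = ln(2)/r = 0.6931/0.298 = 2.326.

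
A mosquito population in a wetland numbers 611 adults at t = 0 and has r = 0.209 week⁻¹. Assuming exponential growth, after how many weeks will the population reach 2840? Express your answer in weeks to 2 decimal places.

Set N₀·e^(rt) = 2840: e^(0.209·t) = 2840/611 = 4.6481.
0.209·t = ln(4.6481) = 1.5365, so t = 1.5365/0.209 = 7.3515.

7.35 weeks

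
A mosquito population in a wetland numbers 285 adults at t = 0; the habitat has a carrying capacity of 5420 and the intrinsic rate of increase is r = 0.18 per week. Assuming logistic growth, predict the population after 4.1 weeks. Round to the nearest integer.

564 adults

A = (K − N₀)/N₀ = (5420 − 285)/285 = 18.018.
N(t) = K/(1 + A·e^(−rt)) = 5420/(1 + 18.018×e^(−0.18×4.1)).
e^(−0.738) = 0.47807; denominator = 1 + 18.018×0.47807 = 9.6136.
N = 5420/9.6136 = 563.783.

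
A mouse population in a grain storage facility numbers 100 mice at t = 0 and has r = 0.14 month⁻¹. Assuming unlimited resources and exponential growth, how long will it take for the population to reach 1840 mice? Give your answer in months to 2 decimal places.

Set N₀·e^(rt) = 1840: e^(0.14·t) = 1840/100 = 18.4.
0.14·t = ln(18.4) = 2.9124, so t = 2.9124/0.14 = 20.803.

20.80 months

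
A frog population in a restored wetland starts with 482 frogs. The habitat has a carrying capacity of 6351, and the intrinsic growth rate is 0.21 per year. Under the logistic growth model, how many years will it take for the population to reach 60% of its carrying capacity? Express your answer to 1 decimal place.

13.8 years

A = (K − N₀)/N₀ = (6351 − 482)/482 = 12.176.
Solve 6351/(1 + 12.176·e^(−0.21t)) = 3810.6: 1 + 12.176·e^(−0.21t) = 1.6667, so e^(−0.21t) = 0.054751.
−0.21·t = ln(0.054751) = -2.905, so t = 2.905/0.21 = 13.833.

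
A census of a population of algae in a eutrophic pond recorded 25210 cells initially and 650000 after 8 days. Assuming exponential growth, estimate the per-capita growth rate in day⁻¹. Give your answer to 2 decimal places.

From N(t) = N₀·e^(rt): e^(r·8) = 650000/25210 = 25.783.
r·8 = ln(25.783) = 3.2497, so r = 3.2497/8 = 0.40622.

0.41 per day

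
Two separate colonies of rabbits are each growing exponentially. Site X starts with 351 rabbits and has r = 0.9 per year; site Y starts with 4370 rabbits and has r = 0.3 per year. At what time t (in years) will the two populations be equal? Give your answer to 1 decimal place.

4.2 years

Set 351·e^(0.9t) = 4370·e^(0.3t).
e^((0.9 − 0.3)t) = 4370/351 → e^(0.6·t) = 12.45.
0.6·t = ln(12.45) = 2.5217, so t = 2.5217/0.6 = 4.2029.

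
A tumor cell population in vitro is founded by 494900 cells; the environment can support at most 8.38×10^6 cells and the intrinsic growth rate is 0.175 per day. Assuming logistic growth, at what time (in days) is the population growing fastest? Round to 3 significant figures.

15.8 days

Logistic growth is fastest at N = K/2 = 4.19×10^6.
A = (K − N₀)/N₀ = 15.933. Set K/(1 + A·e^(−rt)) = K/2 → A·e^(−rt) = 1.
e^(−0.175t) = 1/15.933 = 0.0627639, so t = ln(15.933)/0.175 = 2.7684/0.175 = 15.819.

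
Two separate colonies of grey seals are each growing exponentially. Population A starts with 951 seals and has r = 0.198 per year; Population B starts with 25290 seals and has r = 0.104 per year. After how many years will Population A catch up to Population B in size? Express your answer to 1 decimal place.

34.9 years

Set 951·e^(0.198t) = 25290·e^(0.104t).
e^((0.198 − 0.104)t) = 25290/951 → e^(0.094·t) = 26.593.
0.094·t = ln(26.593) = 3.2807, so t = 3.2807/0.094 = 34.901.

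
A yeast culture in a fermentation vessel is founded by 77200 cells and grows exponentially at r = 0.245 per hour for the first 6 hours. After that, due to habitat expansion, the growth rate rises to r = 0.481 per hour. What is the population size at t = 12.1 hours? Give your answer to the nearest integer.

6313841 cells

Phase 1: N(6) = 77200·e^(0.245×6) = 77200·e^1.47 = 335761.
Phase 2 runs for 12.1 − 6 = 6.1 hours at r = 0.481.
N(12.1) = 335761·e^(0.481×6.1) = 335761·e^2.934 = 6.313841×10^6.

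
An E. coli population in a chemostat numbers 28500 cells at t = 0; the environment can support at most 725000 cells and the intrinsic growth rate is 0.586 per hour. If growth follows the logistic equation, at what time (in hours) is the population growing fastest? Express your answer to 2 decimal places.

Logistic growth is fastest at N = K/2 = 362500.
A = (K − N₀)/N₀ = 24.439. Set K/(1 + A·e^(−rt)) = K/2 → A·e^(−rt) = 1.
e^(−0.586t) = 1/24.439 = 0.0409189, so t = ln(24.439)/0.586 = 3.1962/0.586 = 5.4542.

5.45 hours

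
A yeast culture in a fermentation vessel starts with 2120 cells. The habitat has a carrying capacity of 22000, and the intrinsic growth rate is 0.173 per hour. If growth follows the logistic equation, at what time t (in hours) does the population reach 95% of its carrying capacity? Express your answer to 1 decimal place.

30.0 hours

A = (K − N₀)/N₀ = (22000 − 2120)/2120 = 9.3774.
Solve 22000/(1 + 9.3774·e^(−0.173t)) = 20900: 1 + 9.3774·e^(−0.173t) = 1.0526, so e^(−0.173t) = 0.00561262.
−0.173·t = ln(0.00561262) = -5.1827, so t = 5.1827/0.173 = 29.958.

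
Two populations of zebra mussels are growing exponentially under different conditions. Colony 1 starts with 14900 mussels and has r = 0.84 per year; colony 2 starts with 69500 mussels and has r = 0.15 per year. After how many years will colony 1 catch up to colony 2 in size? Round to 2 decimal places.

2.23 years

Set 14900·e^(0.84t) = 69500·e^(0.15t).
e^((0.84 − 0.15)t) = 69500/14900 → e^(0.69·t) = 4.6644.
0.69·t = ln(4.6644) = 1.54, so t = 1.54/0.69 = 2.2318.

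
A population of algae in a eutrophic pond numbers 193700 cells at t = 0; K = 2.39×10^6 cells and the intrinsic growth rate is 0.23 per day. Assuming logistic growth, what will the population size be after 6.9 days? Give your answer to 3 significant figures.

A = (K − N₀)/N₀ = (2.39×10^6 − 193700)/193700 = 11.339.
N(t) = K/(1 + A·e^(−rt)) = 2.39×10^6/(1 + 11.339×e^(−0.23×6.9)).
e^(−1.587) = 0.20454; denominator = 1 + 11.339×0.20454 = 3.3192.
N = 2.39×10^6/3.3192 = 720055.

720000 cells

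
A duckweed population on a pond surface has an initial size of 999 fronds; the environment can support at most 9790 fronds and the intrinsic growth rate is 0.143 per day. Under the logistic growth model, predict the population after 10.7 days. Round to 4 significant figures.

A = (K − N₀)/N₀ = (9790 − 999)/999 = 8.7998.
N(t) = K/(1 + A·e^(−rt)) = 9790/(1 + 8.7998×e^(−0.143×10.7)).
e^(−1.53) = 0.21651; denominator = 1 + 8.7998×0.21651 = 2.9053.
N = 9790/2.9053 = 3369.73.

3370 fronds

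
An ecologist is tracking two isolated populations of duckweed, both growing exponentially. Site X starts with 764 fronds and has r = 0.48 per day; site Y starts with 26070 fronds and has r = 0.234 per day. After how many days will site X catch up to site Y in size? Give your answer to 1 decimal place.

14.3 days

Set 764·e^(0.48t) = 26070·e^(0.234t).
e^((0.48 − 0.234)t) = 26070/764 → e^(0.246·t) = 34.123.
0.246·t = ln(34.123) = 3.53, so t = 3.53/0.246 = 14.349.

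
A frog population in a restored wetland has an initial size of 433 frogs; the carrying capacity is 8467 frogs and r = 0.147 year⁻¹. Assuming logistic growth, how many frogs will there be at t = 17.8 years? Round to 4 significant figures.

3595 frogs

A = (K − N₀)/N₀ = (8467 − 433)/433 = 18.554.
N(t) = K/(1 + A·e^(−rt)) = 8467/(1 + 18.554×e^(−0.147×17.8)).
e^(−2.617) = 0.073051; denominator = 1 + 18.554×0.073051 = 2.3554.
N = 8467/2.3554 = 3594.71.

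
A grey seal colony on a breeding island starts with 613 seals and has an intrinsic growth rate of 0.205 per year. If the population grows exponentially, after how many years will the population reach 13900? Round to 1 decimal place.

15.2 years

Set N₀·e^(rt) = 13900: e^(0.205·t) = 13900/613 = 22.675.
0.205·t = ln(22.675) = 3.1213, so t = 3.1213/0.205 = 15.226.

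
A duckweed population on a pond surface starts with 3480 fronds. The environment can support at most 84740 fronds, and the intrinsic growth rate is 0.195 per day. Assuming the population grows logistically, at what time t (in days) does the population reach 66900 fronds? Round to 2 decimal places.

A = (K − N₀)/N₀ = (84740 − 3480)/3480 = 23.351.
Solve 84740/(1 + 23.351·e^(−0.195t)) = 66900: 1 + 23.351·e^(−0.195t) = 1.2667, so e^(−0.195t) = 0.0114201.
−0.195·t = ln(0.0114201) = -4.4724, so t = 4.4724/0.195 = 22.935.

22.94 days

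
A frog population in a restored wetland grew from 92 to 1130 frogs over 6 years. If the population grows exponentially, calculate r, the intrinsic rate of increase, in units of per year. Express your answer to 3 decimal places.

From N(t) = N₀·e^(rt): e^(r·6) = 1130/92 = 12.283.
r·6 = ln(12.283) = 2.5082, so r = 2.5082/6 = 0.41803.

0.418 per year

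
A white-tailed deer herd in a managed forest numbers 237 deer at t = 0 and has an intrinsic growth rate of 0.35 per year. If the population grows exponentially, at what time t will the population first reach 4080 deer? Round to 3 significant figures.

8.13 years

Set N₀·e^(rt) = 4080: e^(0.35·t) = 4080/237 = 17.215.
0.35·t = ln(17.215) = 2.8458, so t = 2.8458/0.35 = 8.1308.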